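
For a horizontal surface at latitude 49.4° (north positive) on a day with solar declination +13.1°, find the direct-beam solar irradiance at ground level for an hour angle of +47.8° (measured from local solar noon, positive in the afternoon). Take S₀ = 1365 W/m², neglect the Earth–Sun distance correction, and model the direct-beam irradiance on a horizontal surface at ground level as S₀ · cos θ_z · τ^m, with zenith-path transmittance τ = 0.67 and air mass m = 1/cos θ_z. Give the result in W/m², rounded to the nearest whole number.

418 W/m²

With φ = 49.4°, δ = 13.1°, H = 47.80°: sin φ sin δ = 0.1721, cos φ cos δ cos H = 0.4258, so cos θ_z = 0.5979.
Air mass m = 1/cos θ_z = 1/0.5979 = 1.673; τ^m = 0.67^1.673 = 0.5117.
Surface direct beam = 1365 × 0.5979 × 0.5117 = 417.62 W/m².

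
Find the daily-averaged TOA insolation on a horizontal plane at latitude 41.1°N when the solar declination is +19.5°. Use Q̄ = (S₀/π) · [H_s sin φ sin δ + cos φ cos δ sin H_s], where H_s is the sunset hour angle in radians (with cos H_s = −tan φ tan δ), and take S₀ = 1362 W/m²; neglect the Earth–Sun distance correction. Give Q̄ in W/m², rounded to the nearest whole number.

−tan φ tan δ = −(0.8724)(0.3541) = -0.3089; H_s = arccos(-0.3089) = 107.99°. In radians, H_s = 1.8848.
H_s sin φ sin δ = 1.8848 × 0.6574 × 0.3338 = 0.4136.
cos φ cos δ sin H_s = 0.7536 × 0.9426 × 0.9511 = 0.6756.
Q̄ = (1362/π) × (0.4136 + 0.6756) = 433.54 × 1.0892 = 472.21 W/m².

472 W/m²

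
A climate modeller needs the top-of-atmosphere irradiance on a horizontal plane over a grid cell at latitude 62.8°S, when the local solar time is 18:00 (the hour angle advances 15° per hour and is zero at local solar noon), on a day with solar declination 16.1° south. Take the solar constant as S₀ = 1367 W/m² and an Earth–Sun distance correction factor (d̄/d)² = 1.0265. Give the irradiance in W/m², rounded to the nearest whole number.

346 W/m²

Hour angle H = 15° × (18 − 12) = 90.00°.
With φ = -62.8°, δ = -16.1°, H = 90.00°: sin φ sin δ = 0.2466, cos φ cos δ cos H = 0.0000, so cos θ_z = 0.2466.
Top-of-atmosphere irradiance = S₀ (d̄/d)² cos θ_z = 1367 × 1.0265 × 0.2466 = 346.04 W/m².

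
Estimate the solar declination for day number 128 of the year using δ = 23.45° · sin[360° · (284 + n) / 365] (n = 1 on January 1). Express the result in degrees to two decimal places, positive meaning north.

+16.97°

360 × (284 + 128) / 365 = 406.356°; sin(406.356°) = 0.7236.
δ = 23.45 × 0.7236 = 16.968° ≈ +16.97°.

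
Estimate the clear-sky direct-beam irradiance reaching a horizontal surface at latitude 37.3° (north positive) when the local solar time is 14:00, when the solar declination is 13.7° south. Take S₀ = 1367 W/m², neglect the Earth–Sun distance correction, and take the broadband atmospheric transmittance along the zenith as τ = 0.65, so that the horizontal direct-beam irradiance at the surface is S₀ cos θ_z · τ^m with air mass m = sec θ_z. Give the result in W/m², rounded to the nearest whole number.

317 W/m²

Hour angle H = 15° × (14 − 12) = 30.00°.
With φ = 37.3°, δ = -13.7°, H = 30.00°: sin φ sin δ = -0.1435, cos φ cos δ cos H = 0.6693, so cos θ_z = 0.5258.
Air mass m = 1/cos θ_z = 1/0.5258 = 1.902; τ^m = 0.65^1.902 = 0.4407.
Surface direct beam = 1367 × 0.5258 × 0.4407 = 316.76 W/m².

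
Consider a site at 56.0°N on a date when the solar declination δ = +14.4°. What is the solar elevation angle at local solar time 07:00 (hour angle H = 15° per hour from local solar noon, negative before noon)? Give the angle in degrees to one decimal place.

Hour angle H = 15° × (7 − 12) = -75.00°.
cos θ_z = sin φ sin δ + cos φ cos δ cos H = (0.8290)(0.2487) + (0.5592)(0.9686)(0.2588) = 0.3463.
θ_z = arccos(0.3463) = 69.74°, so the elevation is 90° − 69.74° = 20.26°.

20.3°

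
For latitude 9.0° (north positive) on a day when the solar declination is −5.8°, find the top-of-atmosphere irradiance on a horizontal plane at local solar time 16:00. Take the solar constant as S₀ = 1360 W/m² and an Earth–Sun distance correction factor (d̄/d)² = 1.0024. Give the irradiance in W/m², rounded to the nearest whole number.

648 W/m²

Hour angle H = 15° × (16 − 12) = 60.00°.
cos θ_z = sin φ sin δ + cos φ cos δ cos H = (0.1564)(-0.1011) + (0.9877)(0.9949)(0.5000) = 0.4755.
Top-of-atmosphere irradiance = S₀ (d̄/d)² cos θ_z = 1360 × 1.0024 × 0.4755 = 648.23 W/m².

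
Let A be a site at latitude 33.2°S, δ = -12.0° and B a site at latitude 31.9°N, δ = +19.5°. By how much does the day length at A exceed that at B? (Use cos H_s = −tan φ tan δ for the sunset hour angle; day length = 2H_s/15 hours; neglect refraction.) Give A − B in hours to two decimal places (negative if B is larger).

A: H_s = arccos(−tan -33.2° · tan -12.0°) = 98.00°, so 2H_s/15 = 13.0667 h.
B: H_s = arccos(−tan 31.9° · tan 19.5°) = 102.73°, so 2H_s/15 = 13.6973 h.
A − B = 13.0667 − 13.6973 = -0.6306 h.

-0.63 h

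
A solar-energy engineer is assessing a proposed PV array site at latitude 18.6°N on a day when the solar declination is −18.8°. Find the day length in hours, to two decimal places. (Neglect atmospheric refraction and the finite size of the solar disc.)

The sunset hour angle satisfies cos H_s = −tan φ tan δ = 0.1146, giving H_s = 83.42°.
Day length = 2 H_s / 15° h⁻¹ = 166.84° / 15 = 11.123 h.

11.12 hours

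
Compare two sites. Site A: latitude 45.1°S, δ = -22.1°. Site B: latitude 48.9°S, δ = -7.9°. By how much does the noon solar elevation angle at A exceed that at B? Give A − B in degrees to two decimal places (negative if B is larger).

+18.00°

A: 90° − |-45.1 − (-22.1)| = 67.00°.
B: 90° − |-48.9 − (-7.9)| = 49.00°.
A − B = 67.00 − 49.00 = 18.00°.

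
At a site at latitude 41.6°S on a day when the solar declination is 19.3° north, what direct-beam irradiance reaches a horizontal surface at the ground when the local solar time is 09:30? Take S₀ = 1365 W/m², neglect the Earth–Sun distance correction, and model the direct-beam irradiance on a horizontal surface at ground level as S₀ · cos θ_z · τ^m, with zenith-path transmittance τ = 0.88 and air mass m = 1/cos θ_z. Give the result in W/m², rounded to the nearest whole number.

319 W/m²

Hour angle H = 15° × (9.5 − 12) = -37.50°.
cos θ_z = sin(-41.6°) sin(19.3°) + cos(-41.6°) cos(19.3°) cos(-37.50°) = -0.2194 + 0.5599 = 0.3405.
Air mass m = 1/cos θ_z = 1/0.3405 = 2.937; τ^m = 0.88^2.937 = 0.6870.
Surface direct beam = 1365 × 0.3405 × 0.6870 = 319.31 W/m².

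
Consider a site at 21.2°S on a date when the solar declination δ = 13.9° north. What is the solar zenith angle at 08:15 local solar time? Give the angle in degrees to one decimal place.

Hour angle H = 15° × (8.25 − 12) = -56.25°.
With φ = -21.2°, δ = 13.9°, H = -56.25°: sin φ sin δ = -0.0869, cos φ cos δ cos H = 0.5028, so cos θ_z = 0.4159.
θ_z = arccos(0.4159) = 65.42°.

65.4°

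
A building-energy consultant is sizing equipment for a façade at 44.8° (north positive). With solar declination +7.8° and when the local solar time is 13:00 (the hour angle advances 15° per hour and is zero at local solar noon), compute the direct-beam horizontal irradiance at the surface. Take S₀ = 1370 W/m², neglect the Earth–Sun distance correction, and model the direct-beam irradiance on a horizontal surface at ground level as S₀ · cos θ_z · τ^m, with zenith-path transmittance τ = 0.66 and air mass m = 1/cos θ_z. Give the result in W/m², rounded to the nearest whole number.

621 W/m²

Hour angle H = 15° × (13 − 12) = 15.00°.
With φ = 44.8°, δ = 7.8°, H = 15.00°: sin φ sin δ = 0.0956, cos φ cos δ cos H = 0.6791, so cos θ_z = 0.7747.
Air mass m = 1/cos θ_z = 1/0.7747 = 1.291; τ^m = 0.66^1.291 = 0.5848.
Surface direct beam = 1370 × 0.7747 × 0.5848 = 620.67 W/m².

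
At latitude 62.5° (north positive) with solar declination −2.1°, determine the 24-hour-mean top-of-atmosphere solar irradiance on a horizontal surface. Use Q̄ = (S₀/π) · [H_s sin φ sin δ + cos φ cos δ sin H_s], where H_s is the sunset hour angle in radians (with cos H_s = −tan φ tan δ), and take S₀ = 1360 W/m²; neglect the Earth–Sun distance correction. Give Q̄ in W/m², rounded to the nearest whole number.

The sunset hour angle satisfies cos H_s = −tan φ tan δ = 0.0704, giving H_s = 85.96°. In radians, H_s = 1.5003.
H_s sin φ sin δ = 1.5003 × 0.8870 × -0.0366 = -0.0487.
cos φ cos δ sin H_s = 0.4617 × 0.9993 × 0.9975 = 0.4602.
Q̄ = (1360/π) × (-0.0487 + 0.4602) = 432.90 × 0.4115 = 178.14 W/m².

178 W/m²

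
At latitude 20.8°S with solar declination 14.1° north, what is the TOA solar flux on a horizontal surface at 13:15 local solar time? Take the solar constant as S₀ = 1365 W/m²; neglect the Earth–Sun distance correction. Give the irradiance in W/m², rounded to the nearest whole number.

Hour angle H = 15° × (13.25 − 12) = 18.75°.
cos θ_z = sin φ sin δ + cos φ cos δ cos H = (-0.3551)(0.2436) + (0.9348)(0.9699)(0.9469) = 0.7720.
Top-of-atmosphere irradiance = S₀ cos θ_z = 1365 × 0.7720 = 1053.78 W/m².

1054 W/m²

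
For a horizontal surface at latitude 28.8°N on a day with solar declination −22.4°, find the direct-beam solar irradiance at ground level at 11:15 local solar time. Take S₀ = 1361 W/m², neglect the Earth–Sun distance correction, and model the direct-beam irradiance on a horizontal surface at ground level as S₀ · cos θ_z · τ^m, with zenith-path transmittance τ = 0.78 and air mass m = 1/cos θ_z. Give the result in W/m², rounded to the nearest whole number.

554 W/m²

Hour angle H = 15° × (11.25 − 12) = -11.25°.
cos θ_z = sin φ sin δ + cos φ cos δ cos H = (0.4818)(-0.3811) + (0.8763)(0.9245)(0.9808) = 0.6110.
Air mass m = 1/cos θ_z = 1/0.6110 = 1.637; τ^m = 0.78^1.637 = 0.6658.
Surface direct beam = 1361 × 0.6110 × 0.6658 = 553.66 W/m².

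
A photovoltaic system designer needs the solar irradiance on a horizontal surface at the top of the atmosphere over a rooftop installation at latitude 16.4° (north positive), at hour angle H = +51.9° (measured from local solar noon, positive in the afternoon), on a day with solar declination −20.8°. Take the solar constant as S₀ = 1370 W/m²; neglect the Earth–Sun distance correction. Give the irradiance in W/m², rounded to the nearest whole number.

621 W/m²

cos θ_z = sin φ sin δ + cos φ cos δ cos H = (0.2823)(-0.3551) + (0.9593)(0.9348)(0.6170) = 0.4531.
Top-of-atmosphere irradiance = S₀ cos θ_z = 1370 × 0.4531 = 620.75 W/m².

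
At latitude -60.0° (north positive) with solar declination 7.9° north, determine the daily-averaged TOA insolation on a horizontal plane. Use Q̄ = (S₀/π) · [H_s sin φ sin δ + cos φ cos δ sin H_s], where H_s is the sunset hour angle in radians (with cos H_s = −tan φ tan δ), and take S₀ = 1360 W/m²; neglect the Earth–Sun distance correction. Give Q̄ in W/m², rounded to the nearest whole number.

140 W/m²

The sunset hour angle satisfies cos H_s = −tan φ tan δ = 0.2403, giving H_s = 76.10°. In radians, H_s = 1.3282.
H_s sin φ sin δ = 1.3282 × -0.8660 × 0.1374 = -0.1580.
cos φ cos δ sin H_s = 0.5000 × 0.9905 × 0.9707 = 0.4807.
Q̄ = (1360/π) × (-0.1580 + 0.4807) = 432.90 × 0.3227 = 139.70 W/m².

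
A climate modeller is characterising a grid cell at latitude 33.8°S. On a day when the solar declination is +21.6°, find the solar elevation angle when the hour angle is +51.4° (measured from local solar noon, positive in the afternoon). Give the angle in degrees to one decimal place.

cos θ_z = sin φ sin δ + cos φ cos δ cos H = (-0.5563)(0.3681) + (0.8310)(0.9298)(0.6239) = 0.2773.
θ_z = arccos(0.2773) = 73.90°, so the elevation is 90° − 73.90° = 16.10°.

16.1°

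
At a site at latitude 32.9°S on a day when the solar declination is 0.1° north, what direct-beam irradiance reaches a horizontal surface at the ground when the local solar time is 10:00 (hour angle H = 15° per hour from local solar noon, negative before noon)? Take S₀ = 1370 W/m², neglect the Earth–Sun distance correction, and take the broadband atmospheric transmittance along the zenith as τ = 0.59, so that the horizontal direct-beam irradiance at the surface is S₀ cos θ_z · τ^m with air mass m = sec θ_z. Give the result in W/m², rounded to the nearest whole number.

Hour angle H = 15° × (10 − 12) = -30.00°.
cos θ_z = sin(-32.9°) sin(0.1°) + cos(-32.9°) cos(0.1°) cos(-30.00°) = -0.0009 + 0.7271 = 0.7262.
Air mass m = 1/cos θ_z = 1/0.7262 = 1.377; τ^m = 0.59^1.377 = 0.4836.
Surface direct beam = 1370 × 0.7262 × 0.4836 = 481.13 W/m².

481 W/m²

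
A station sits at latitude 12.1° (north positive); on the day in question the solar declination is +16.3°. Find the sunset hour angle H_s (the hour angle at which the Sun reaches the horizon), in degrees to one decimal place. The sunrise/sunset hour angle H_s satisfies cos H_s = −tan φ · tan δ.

cos H_s = −tan(12.1°) · tan(16.3°) = -0.0627, so H_s = arccos(-0.0627) = 93.59°.

93.6°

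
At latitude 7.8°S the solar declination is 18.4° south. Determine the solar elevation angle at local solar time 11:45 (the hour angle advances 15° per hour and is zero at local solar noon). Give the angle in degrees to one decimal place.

Hour angle H = 15° × (11.75 − 12) = -3.75°.
With φ = -7.8°, δ = -18.4°, H = -3.75°: sin φ sin δ = 0.0428, cos φ cos δ cos H = 0.9381, so cos θ_z = 0.9809.
θ_z = arccos(0.9809) = 11.22°, so the elevation is 90° − 11.22° = 78.78°.

78.8°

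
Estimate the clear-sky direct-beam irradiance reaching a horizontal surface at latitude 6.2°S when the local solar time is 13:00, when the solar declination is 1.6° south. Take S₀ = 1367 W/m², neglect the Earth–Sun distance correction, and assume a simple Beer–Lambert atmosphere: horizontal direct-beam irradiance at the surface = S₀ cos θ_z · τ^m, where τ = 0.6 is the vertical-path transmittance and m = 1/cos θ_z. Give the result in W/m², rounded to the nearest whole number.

Hour angle H = 15° × (13 − 12) = 15.00°.
cos θ_z = sin(-6.2°) sin(-1.6°) + cos(-6.2°) cos(-1.6°) cos(15.00°) = 0.0030 + 0.9599 = 0.9629.
Air mass m = 1/cos θ_z = 1/0.9629 = 1.039; τ^m = 0.6^1.039 = 0.5882.
Surface direct beam = 1367 × 0.9629 × 0.5882 = 774.24 W/m².

774 W/m²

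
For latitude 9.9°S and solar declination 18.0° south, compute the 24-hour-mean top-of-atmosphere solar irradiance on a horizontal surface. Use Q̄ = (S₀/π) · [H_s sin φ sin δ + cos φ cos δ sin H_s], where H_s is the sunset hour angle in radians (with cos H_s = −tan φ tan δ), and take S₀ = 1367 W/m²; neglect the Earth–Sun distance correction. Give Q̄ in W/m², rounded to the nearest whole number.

445 W/m²

The sunset hour angle satisfies cos H_s = −tan φ tan δ = -0.0567, giving H_s = 93.25°. In radians, H_s = 1.6275.
H_s sin φ sin δ = 1.6275 × -0.1719 × -0.3090 = 0.0864.
cos φ cos δ sin H_s = 0.9851 × 0.9511 × 0.9984 = 0.9354.
Q̄ = (1367/π) × (0.0864 + 0.9354) = 435.13 × 1.0218 = 444.62 W/m².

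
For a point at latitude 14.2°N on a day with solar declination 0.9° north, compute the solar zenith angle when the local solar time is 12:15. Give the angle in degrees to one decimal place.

Hour angle H = 15° × (12.25 − 12) = 3.75°.
With φ = 14.2°, δ = 0.9°, H = 3.75°: sin φ sin δ = 0.0039, cos φ cos δ cos H = 0.9673, so cos θ_z = 0.9712.
θ_z = arccos(0.9712) = 13.78°.

13.8°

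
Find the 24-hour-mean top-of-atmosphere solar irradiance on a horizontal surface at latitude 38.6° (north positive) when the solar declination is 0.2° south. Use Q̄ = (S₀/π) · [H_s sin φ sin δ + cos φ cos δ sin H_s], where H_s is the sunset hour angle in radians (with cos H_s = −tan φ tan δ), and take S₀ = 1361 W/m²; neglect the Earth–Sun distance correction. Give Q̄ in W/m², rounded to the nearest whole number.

The sunset hour angle satisfies cos H_s = −tan φ tan δ = 0.0028, giving H_s = 89.84°. In radians, H_s = 1.5680.
H_s sin φ sin δ = 1.5680 × 0.6239 × -0.0035 = -0.0034.
cos φ cos δ sin H_s = 0.7815 × 1.0000 × 1.0000 = 0.7815.
Q̄ = (1361/π) × (-0.0034 + 0.7815) = 433.22 × 0.7781 = 337.09 W/m².

337 W/m²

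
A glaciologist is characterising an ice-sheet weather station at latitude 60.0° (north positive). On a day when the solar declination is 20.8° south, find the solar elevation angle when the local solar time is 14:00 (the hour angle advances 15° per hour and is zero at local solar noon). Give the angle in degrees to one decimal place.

5.6°

Hour angle H = 15° × (14 − 12) = 30.00°.
cos θ_z = sin(60.0°) sin(-20.8°) + cos(60.0°) cos(-20.8°) cos(30.00°) = -0.3075 + 0.4048 = 0.0973.
θ_z = arccos(0.0973) = 84.42°, so the elevation is 90° − 84.42° = 5.58°.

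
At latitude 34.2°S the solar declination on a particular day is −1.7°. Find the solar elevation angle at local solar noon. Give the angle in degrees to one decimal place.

At local solar noon the hour angle is zero, so the elevation is 90° − |φ − δ| = 90° − |-34.2° − (-1.7°)| = 90° − 32.5° = 57.5°.

57.5°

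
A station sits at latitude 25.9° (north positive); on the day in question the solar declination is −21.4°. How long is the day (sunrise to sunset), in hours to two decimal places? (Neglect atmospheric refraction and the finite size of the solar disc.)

10.54 hours

cos H_s = −tan(25.9°) · tan(-21.4°) = 0.1903, so H_s = arccos(0.1903) = 79.03°.
Day length = 2 H_s / 15° h⁻¹ = 158.06° / 15 = 10.537 h.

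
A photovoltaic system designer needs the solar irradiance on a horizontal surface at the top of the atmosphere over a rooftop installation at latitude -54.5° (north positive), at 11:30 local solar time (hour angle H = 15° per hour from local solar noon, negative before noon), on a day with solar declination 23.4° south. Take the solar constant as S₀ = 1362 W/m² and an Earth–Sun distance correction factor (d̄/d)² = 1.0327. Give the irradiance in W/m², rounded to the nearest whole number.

1198 W/m²

Hour angle H = 15° × (11.5 − 12) = -7.50°.
With φ = -54.5°, δ = -23.4°, H = -7.50°: sin φ sin δ = 0.3233, cos φ cos δ cos H = 0.5284, so cos θ_z = 0.8517.
Top-of-atmosphere irradiance = S₀ (d̄/d)² cos θ_z = 1362 × 1.0327 × 0.8517 = 1197.95 W/m².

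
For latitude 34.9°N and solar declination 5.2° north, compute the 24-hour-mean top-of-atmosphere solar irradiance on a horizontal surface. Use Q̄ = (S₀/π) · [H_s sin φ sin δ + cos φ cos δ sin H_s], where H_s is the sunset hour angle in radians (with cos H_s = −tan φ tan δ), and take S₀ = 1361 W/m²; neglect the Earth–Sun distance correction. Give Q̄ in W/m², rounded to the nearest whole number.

390 W/m²

−tan φ tan δ = −(0.6976)(0.0910) = -0.0635; H_s = arccos(-0.0635) = 93.64°. In radians, H_s = 1.6343.
H_s sin φ sin δ = 1.6343 × 0.5721 × 0.0906 = 0.0847.
cos φ cos δ sin H_s = 0.8202 × 0.9959 × 0.9980 = 0.8152.
Q̄ = (1361/π) × (0.0847 + 0.8152) = 433.22 × 0.8999 = 389.85 W/m².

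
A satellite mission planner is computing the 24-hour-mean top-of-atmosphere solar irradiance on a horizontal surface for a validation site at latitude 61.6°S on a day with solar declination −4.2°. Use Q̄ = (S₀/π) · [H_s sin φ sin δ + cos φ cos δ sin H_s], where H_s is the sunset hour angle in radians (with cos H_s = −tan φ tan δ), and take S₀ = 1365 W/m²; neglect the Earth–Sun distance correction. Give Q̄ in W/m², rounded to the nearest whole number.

cos H_s = −tan(-61.6°) · tan(-4.2°) = -0.1358, so H_s = arccos(-0.1358) = 97.80°. In radians, H_s = 1.7069.
H_s sin φ sin δ = 1.7069 × -0.8796 × -0.0732 = 0.1099.
cos φ cos δ sin H_s = 0.4756 × 0.9973 × 0.9908 = 0.4700.
Q̄ = (1365/π) × (0.1099 + 0.4700) = 434.49 × 0.5799 = 251.96 W/m².

252 W/m²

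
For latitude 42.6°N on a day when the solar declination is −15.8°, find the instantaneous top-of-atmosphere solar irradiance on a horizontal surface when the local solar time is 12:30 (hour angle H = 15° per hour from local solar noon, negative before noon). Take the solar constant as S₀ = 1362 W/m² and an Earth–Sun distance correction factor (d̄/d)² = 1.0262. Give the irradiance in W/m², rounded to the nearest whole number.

Hour angle H = 15° × (12.5 − 12) = 7.50°.
With φ = 42.6°, δ = -15.8°, H = 7.50°: sin φ sin δ = -0.1843, cos φ cos δ cos H = 0.7022, so cos θ_z = 0.5179.
Top-of-atmosphere irradiance = S₀ (d̄/d)² cos θ_z = 1362 × 1.0262 × 0.5179 = 723.86 W/m².

724 W/m²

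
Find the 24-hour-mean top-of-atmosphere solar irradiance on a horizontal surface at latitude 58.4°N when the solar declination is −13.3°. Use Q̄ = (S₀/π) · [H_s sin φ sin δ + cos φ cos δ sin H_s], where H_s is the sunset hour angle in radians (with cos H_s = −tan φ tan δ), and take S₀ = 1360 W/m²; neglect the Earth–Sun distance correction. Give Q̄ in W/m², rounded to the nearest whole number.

104 W/m²

The sunset hour angle satisfies cos H_s = −tan φ tan δ = 0.3842, giving H_s = 67.41°. In radians, H_s = 1.1765.
H_s sin φ sin δ = 1.1765 × 0.8517 × -0.2300 = -0.2305.
cos φ cos δ sin H_s = 0.5240 × 0.9732 × 0.9233 = 0.4708.
Q̄ = (1360/π) × (-0.2305 + 0.4708) = 432.90 × 0.2403 = 104.03 W/m².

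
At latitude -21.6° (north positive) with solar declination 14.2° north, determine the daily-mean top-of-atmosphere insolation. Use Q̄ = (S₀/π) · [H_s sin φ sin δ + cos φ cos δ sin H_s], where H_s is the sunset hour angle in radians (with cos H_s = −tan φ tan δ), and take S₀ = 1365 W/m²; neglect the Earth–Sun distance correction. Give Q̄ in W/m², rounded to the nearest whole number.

The sunset hour angle satisfies cos H_s = −tan φ tan δ = 0.1002, giving H_s = 84.25°. In radians, H_s = 1.4704.
H_s sin φ sin δ = 1.4704 × -0.3681 × 0.2453 = -0.1328.
cos φ cos δ sin H_s = 0.9298 × 0.9694 × 0.9950 = 0.8968.
Q̄ = (1365/π) × (-0.1328 + 0.8968) = 434.49 × 0.7640 = 331.95 W/m².

332 W/m²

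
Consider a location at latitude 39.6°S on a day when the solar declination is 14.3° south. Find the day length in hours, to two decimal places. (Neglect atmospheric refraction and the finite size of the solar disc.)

13.62 hours

−tan φ tan δ = −(-0.8273)(-0.2549) = -0.2109; H_s = arccos(-0.2109) = 102.18°.
Day length = 2 H_s / 15° h⁻¹ = 204.36° / 15 = 13.624 h.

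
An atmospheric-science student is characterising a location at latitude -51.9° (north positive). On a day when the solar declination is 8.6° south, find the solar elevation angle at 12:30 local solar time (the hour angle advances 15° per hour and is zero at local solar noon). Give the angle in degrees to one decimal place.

46.3°

Hour angle H = 15° × (12.5 − 12) = 7.50°.
With φ = -51.9°, δ = -8.6°, H = 7.50°: sin φ sin δ = 0.1177, cos φ cos δ cos H = 0.6049, so cos θ_z = 0.7226.
θ_z = arccos(0.7226) = 43.73°, so the elevation is 90° − 43.73° = 46.27°.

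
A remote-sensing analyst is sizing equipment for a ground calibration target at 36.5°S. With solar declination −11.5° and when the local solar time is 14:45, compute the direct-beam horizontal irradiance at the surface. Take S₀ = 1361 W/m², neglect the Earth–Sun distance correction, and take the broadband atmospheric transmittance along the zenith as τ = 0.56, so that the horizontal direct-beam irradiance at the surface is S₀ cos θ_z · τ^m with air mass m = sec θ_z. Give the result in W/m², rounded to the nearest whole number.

428 W/m²

Hour angle H = 15° × (14.75 − 12) = 41.25°.
cos θ_z = sin φ sin δ + cos φ cos δ cos H = (-0.5948)(-0.1994) + (0.8039)(0.9799)(0.7518) = 0.7108.
Air mass m = 1/cos θ_z = 1/0.7108 = 1.407; τ^m = 0.56^1.407 = 0.4423.
Surface direct beam = 1361 × 0.7108 × 0.4423 = 427.88 W/m².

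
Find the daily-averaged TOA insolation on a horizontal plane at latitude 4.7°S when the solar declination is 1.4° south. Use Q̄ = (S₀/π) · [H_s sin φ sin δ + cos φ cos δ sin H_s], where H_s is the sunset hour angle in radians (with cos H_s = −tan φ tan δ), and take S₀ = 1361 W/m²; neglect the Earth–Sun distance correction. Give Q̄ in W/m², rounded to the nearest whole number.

cos H_s = −tan(-4.7°) · tan(-1.4°) = -0.0020, so H_s = arccos(-0.0020) = 90.11°. In radians, H_s = 1.5727.
H_s sin φ sin δ = 1.5727 × -0.0819 × -0.0244 = 0.0031.
cos φ cos δ sin H_s = 0.9966 × 0.9997 × 1.0000 = 0.9963.
Q̄ = (1361/π) × (0.0031 + 0.9963) = 433.22 × 0.9994 = 432.96 W/m².

433 W/m²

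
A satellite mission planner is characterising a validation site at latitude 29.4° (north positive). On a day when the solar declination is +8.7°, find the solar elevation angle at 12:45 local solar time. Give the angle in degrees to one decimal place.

Hour angle H = 15° × (12.75 − 12) = 11.25°.
With φ = 29.4°, δ = 8.7°, H = 11.25°: sin φ sin δ = 0.0743, cos φ cos δ cos H = 0.8446, so cos θ_z = 0.9189.
θ_z = arccos(0.9189) = 23.23°, so the elevation is 90° − 23.23° = 66.77°.

66.8°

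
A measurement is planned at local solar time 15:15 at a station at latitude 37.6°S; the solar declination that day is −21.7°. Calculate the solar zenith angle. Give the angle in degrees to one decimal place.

Hour angle H = 15° × (15.25 − 12) = 48.75°.
cos θ_z = sin(-37.6°) sin(-21.7°) + cos(-37.6°) cos(-21.7°) cos(48.75°) = 0.2256 + 0.4854 = 0.7110.
θ_z = arccos(0.7110) = 44.68°.

44.7°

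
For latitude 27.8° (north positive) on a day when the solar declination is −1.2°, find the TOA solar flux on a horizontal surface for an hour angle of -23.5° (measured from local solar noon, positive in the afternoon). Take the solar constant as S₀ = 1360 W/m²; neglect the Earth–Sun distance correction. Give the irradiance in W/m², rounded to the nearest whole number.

cos θ_z = sin(27.8°) sin(-1.2°) + cos(27.8°) cos(-1.2°) cos(-23.50°) = -0.0098 + 0.8110 = 0.8012.
Top-of-atmosphere irradiance = S₀ cos θ_z = 1360 × 0.8012 = 1089.63 W/m².

1090 W/m²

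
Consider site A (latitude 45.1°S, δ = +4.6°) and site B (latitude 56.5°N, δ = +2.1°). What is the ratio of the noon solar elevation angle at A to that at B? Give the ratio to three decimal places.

1.132

A: 90° − |-45.1 − (4.6)| = 40.30°.
B: 90° − |56.5 − (2.1)| = 35.60°.
Ratio A/B = 40.3000 / 35.6000 = 1.1320.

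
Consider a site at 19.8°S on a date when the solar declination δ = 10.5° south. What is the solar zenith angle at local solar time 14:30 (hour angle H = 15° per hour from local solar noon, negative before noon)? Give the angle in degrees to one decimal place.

Hour angle H = 15° × (14.5 − 12) = 37.50°.
cos θ_z = sin(-19.8°) sin(-10.5°) + cos(-19.8°) cos(-10.5°) cos(37.50°) = 0.0617 + 0.7340 = 0.7957.
θ_z = arccos(0.7957) = 37.28°.

37.3°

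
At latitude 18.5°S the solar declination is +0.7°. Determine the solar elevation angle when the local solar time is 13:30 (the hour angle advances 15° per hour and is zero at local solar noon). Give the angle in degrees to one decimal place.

Hour angle H = 15° × (13.5 − 12) = 22.50°.
With φ = -18.5°, δ = 0.7°, H = 22.50°: sin φ sin δ = -0.0039, cos φ cos δ cos H = 0.8761, so cos θ_z = 0.8722.
θ_z = arccos(0.8722) = 29.28°, so the elevation is 90° − 29.28° = 60.72°.

60.7°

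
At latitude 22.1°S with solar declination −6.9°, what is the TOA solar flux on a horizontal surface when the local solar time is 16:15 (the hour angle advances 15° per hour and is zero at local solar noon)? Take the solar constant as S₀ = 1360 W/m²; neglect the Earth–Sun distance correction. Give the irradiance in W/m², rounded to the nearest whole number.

Hour angle H = 15° × (16.25 − 12) = 63.75°.
With φ = -22.1°, δ = -6.9°, H = 63.75°: sin φ sin δ = 0.0452, cos φ cos δ cos H = 0.4068, so cos θ_z = 0.4520.
Top-of-atmosphere irradiance = S₀ cos θ_z = 1360 × 0.4520 = 614.72 W/m².

615 W/m²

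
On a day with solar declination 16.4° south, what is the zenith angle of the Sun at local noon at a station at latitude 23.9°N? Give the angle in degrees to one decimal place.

At local solar noon the hour angle is zero, so the zenith angle is |φ − δ| = |23.9° − (-16.4°)| = 40.3°.

40.3°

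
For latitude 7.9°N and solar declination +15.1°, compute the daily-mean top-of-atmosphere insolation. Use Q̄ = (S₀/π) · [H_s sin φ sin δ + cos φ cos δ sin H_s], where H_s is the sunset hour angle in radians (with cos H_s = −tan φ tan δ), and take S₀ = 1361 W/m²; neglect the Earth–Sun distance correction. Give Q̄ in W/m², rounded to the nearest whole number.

439 W/m²

cos H_s = −tan(7.9°) · tan(15.1°) = -0.0374, so H_s = arccos(-0.0374) = 92.14°. In radians, H_s = 1.6081.
H_s sin φ sin δ = 1.6081 × 0.1374 × 0.2605 = 0.0576.
cos φ cos δ sin H_s = 0.9905 × 0.9655 × 0.9993 = 0.9557.
Q̄ = (1361/π) × (0.0576 + 0.9557) = 433.22 × 1.0133 = 438.98 W/m².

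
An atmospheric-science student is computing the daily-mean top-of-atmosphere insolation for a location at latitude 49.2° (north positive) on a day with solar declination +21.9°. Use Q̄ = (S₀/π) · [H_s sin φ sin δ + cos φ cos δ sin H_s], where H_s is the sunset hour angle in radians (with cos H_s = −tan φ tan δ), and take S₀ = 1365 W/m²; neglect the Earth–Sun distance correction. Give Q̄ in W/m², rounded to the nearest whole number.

485 W/m²

The sunset hour angle satisfies cos H_s = −tan φ tan δ = -0.4657, giving H_s = 117.76°. In radians, H_s = 2.0553.
H_s sin φ sin δ = 2.0553 × 0.7570 × 0.3730 = 0.5803.
cos φ cos δ sin H_s = 0.6534 × 0.9278 × 0.8849 = 0.5364.
Q̄ = (1365/π) × (0.5803 + 0.5364) = 434.49 × 1.1167 = 485.19 W/m².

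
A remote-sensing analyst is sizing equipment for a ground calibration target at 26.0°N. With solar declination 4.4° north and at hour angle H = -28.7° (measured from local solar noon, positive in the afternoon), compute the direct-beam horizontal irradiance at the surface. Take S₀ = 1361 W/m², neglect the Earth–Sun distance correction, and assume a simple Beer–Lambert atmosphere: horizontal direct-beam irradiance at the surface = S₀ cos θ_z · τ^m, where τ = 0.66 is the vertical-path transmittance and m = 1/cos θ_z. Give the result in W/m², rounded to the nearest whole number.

672 W/m²

With φ = 26.0°, δ = 4.4°, H = -28.70°: sin φ sin δ = 0.0336, cos φ cos δ cos H = 0.7861, so cos θ_z = 0.8197.
Air mass m = 1/cos θ_z = 1/0.8197 = 1.220; τ^m = 0.66^1.220 = 0.6023.
Surface direct beam = 1361 × 0.8197 × 0.6023 = 671.93 W/m².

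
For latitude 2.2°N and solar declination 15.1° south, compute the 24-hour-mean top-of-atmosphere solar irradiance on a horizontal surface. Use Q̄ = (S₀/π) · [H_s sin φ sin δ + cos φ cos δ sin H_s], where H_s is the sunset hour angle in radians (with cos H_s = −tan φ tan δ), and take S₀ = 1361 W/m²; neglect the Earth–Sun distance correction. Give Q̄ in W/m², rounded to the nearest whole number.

411 W/m²

cos H_s = −tan(2.2°) · tan(-15.1°) = 0.0104, so H_s = arccos(0.0104) = 89.40°. In radians, H_s = 1.5603.
H_s sin φ sin δ = 1.5603 × 0.0384 × -0.2605 = -0.0156.
cos φ cos δ sin H_s = 0.9993 × 0.9655 × 0.9999 = 0.9647.
Q̄ = (1361/π) × (-0.0156 + 0.9647) = 433.22 × 0.9491 = 411.17 W/m².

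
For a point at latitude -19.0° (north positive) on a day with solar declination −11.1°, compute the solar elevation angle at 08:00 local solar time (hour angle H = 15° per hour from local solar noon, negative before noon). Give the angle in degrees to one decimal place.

Hour angle H = 15° × (8 − 12) = -60.00°.
cos θ_z = sin(-19.0°) sin(-11.1°) + cos(-19.0°) cos(-11.1°) cos(-60.00°) = 0.0627 + 0.4639 = 0.5266.
θ_z = arccos(0.5266) = 58.22°, so the elevation is 90° − 58.22° = 31.78°.

31.8°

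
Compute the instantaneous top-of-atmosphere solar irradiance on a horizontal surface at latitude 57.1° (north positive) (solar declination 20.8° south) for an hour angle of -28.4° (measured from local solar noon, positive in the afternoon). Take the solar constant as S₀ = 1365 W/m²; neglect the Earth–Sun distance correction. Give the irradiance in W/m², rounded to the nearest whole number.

203 W/m²

With φ = 57.1°, δ = -20.8°, H = -28.40°: sin φ sin δ = -0.2982, cos φ cos δ cos H = 0.4467, so cos θ_z = 0.1485.
Top-of-atmosphere irradiance = S₀ cos θ_z = 1365 × 0.1485 = 202.70 W/m².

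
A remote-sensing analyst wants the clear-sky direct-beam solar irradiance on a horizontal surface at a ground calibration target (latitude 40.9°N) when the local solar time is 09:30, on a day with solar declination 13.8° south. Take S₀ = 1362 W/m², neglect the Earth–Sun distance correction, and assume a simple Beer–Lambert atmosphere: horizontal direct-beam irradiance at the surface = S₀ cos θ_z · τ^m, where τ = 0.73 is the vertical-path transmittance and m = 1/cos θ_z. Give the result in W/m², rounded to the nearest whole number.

Hour angle H = 15° × (9.5 − 12) = -37.50°.
cos θ_z = sin(40.9°) sin(-13.8°) + cos(40.9°) cos(-13.8°) cos(-37.50°) = -0.1562 + 0.5823 = 0.4261.
Air mass m = 1/cos θ_z = 1/0.4261 = 2.347; τ^m = 0.73^2.347 = 0.4778.
Surface direct beam = 1362 × 0.4261 × 0.4778 = 277.29 W/m².

277 W/m²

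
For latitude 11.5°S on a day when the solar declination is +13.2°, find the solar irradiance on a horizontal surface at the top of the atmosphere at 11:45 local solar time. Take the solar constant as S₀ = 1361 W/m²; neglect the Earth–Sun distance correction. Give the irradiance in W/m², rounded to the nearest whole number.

1234 W/m²

Hour angle H = 15° × (11.75 − 12) = -3.75°.
cos θ_z = sin(-11.5°) sin(13.2°) + cos(-11.5°) cos(13.2°) cos(-3.75°) = -0.0455 + 0.9520 = 0.9065.
Top-of-atmosphere irradiance = S₀ cos θ_z = 1361 × 0.9065 = 1233.75 W/m².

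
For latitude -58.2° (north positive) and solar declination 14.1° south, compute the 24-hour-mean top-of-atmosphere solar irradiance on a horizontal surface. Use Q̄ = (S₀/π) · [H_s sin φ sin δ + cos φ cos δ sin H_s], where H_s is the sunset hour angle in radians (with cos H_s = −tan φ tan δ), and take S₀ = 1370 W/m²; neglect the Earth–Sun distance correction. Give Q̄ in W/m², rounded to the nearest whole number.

−tan φ tan δ = −(-1.6128)(-0.2512) = -0.4051; H_s = arccos(-0.4051) = 113.90°. In radians, H_s = 1.9879.
H_s sin φ sin δ = 1.9879 × -0.8499 × -0.2436 = 0.4116.
cos φ cos δ sin H_s = 0.5270 × 0.9699 × 0.9143 = 0.4673.
Q̄ = (1370/π) × (0.4116 + 0.4673) = 436.08 × 0.8789 = 383.27 W/m².

383 W/m²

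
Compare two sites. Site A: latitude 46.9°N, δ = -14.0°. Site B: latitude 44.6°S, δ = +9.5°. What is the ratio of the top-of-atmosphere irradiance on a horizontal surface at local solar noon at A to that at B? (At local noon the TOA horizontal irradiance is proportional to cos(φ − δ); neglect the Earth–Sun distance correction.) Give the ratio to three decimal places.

0.829

A: cos θ_z = cos(46.9° − (-14.0°)) = 0.4863.
B: cos θ_z = cos(-44.6° − (9.5°)) = 0.5864.
Ratio A/B = 0.4863 / 0.5864 = 0.8293.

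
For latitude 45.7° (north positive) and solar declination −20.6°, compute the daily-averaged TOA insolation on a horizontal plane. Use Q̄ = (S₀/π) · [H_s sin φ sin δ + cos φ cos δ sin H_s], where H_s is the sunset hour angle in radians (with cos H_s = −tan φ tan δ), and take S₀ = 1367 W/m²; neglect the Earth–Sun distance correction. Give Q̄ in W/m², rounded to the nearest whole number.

The sunset hour angle satisfies cos H_s = −tan φ tan δ = 0.3852, giving H_s = 67.34°. In radians, H_s = 1.1753.
H_s sin φ sin δ = 1.1753 × 0.7157 × -0.3518 = -0.2959.
cos φ cos δ sin H_s = 0.6984 × 0.9361 × 0.9228 = 0.6033.
Q̄ = (1367/π) × (-0.2959 + 0.6033) = 435.13 × 0.3074 = 133.76 W/m².

134 W/m²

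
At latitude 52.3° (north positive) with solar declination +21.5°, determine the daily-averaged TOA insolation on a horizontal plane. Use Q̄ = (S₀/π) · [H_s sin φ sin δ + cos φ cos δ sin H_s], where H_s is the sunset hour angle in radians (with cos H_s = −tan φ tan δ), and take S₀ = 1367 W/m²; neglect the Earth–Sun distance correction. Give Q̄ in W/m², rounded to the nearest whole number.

479 W/m²

−tan φ tan δ = −(1.2938)(0.3939) = -0.5096; H_s = arccos(-0.5096) = 120.64°. In radians, H_s = 2.1056.
H_s sin φ sin δ = 2.1056 × 0.7912 × 0.3665 = 0.6106.
cos φ cos δ sin H_s = 0.6115 × 0.9304 × 0.8604 = 0.4895.
Q̄ = (1367/π) × (0.6106 + 0.4895) = 435.13 × 1.1001 = 478.69 W/m².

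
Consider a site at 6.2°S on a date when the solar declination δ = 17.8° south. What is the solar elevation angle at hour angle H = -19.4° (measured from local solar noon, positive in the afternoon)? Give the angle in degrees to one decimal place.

67.8°

cos θ_z = sin(-6.2°) sin(-17.8°) + cos(-6.2°) cos(-17.8°) cos(-19.40°) = 0.0330 + 0.8928 = 0.9258.
θ_z = arccos(0.9258) = 22.21°, so the elevation is 90° − 22.21° = 67.79°.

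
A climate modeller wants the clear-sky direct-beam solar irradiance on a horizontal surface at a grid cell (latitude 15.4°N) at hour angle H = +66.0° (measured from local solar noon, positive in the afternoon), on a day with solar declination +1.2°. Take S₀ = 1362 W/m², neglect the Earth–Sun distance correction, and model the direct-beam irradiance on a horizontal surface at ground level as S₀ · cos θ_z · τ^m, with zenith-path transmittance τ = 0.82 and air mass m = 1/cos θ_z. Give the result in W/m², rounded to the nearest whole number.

With φ = 15.4°, δ = 1.2°, H = 66.00°: sin φ sin δ = 0.0056, cos φ cos δ cos H = 0.3920, so cos θ_z = 0.3976.
Air mass m = 1/cos θ_z = 1/0.3976 = 2.515; τ^m = 0.82^2.515 = 0.6071.
Surface direct beam = 1362 × 0.3976 × 0.6071 = 328.76 W/m².

329 W/m²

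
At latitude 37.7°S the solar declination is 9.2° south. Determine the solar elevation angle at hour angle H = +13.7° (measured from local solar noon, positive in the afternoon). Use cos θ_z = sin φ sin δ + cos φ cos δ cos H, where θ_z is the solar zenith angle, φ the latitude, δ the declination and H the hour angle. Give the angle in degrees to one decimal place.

cos θ_z = sin(-37.7°) sin(-9.2°) + cos(-37.7°) cos(-9.2°) cos(13.70°) = 0.0978 + 0.7588 = 0.8566.
θ_z = arccos(0.8566) = 31.06°, so the elevation is 90° − 31.06° = 58.94°.

58.9°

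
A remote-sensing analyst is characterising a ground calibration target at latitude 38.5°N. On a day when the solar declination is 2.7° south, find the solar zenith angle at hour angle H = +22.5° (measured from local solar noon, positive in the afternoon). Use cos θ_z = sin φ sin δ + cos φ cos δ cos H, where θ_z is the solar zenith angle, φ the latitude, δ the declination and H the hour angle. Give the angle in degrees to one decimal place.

cos θ_z = sin(38.5°) sin(-2.7°) + cos(38.5°) cos(-2.7°) cos(22.50°) = -0.0293 + 0.7222 = 0.6929.
θ_z = arccos(0.6929) = 46.14°.

46.1°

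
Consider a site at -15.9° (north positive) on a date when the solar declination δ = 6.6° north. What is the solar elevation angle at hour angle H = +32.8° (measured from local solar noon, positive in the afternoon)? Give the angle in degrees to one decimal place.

With φ = -15.9°, δ = 6.6°, H = 32.80°: sin φ sin δ = -0.0315, cos φ cos δ cos H = 0.8031, so cos θ_z = 0.7716.
θ_z = arccos(0.7716) = 39.50°, so the elevation is 90° − 39.50° = 50.50°.

50.5°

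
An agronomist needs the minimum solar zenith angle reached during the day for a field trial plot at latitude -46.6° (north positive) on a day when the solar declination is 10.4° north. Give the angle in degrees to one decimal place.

At local solar noon the hour angle is zero, so the zenith angle is |φ − δ| = |-46.6° − (10.4°)| = 57.0°.

57.0°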